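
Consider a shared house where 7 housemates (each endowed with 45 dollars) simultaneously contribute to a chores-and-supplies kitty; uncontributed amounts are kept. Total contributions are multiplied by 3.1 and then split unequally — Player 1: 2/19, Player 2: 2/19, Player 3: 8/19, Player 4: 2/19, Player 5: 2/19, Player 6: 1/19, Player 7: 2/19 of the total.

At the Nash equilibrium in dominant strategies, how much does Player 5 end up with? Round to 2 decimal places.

59.68 dollars

For player j, contributing a unit is worthwhile iff 3.1 × (j's share) ≥ 1, i.e. iff j's share is at least 0.3226.
Player 3 alone (share 8/19) is above the threshold, contributing 45; the remaining 6 contribute 0. Total contributed: 45.
Player 5 keeps 45 and receives 3.1 × 45 × 2/19 = 14.68 from the chores-and-supplies kitty, for a payoff of 59.68.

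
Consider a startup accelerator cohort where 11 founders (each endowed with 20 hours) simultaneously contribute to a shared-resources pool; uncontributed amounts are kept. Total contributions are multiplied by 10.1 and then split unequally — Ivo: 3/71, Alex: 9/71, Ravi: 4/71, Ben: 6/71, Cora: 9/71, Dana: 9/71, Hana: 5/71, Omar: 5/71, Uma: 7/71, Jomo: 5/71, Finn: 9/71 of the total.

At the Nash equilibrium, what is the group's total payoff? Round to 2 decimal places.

Each unit j contributes comes back to j as 10.1 × (j's share), so j prefers to contribute only if that share exceeds 1/10.1 = 0.0990; otherwise keeping the unit dominates.
Alex, Cora, Dana and Finn are above the threshold, contributing 20 each; the remaining 7 contribute 0. Total contributed: 80.
The shared-resources pool pays out 10.1 × 80 = 808.00 in total (split across the unequal shares, but the aggregate is all that matters for the group sum).
The 7 free-riders keep 20 each, adding 140. Group total = 140 + 808.00 = 948.00.

948.00 hours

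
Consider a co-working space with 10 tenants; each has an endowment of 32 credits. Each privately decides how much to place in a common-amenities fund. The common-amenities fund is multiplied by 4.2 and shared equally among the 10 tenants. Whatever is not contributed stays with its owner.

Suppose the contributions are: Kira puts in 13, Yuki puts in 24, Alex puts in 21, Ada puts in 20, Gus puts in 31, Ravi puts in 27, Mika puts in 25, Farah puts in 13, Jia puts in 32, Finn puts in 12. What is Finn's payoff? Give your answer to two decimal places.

111.56 credits

Total contributed: 13 + 24 + 21 + 20 + 31 + 27 + 25 + 13 + 32 + 12 = 218.
Each receives 4.2 × 218 / 10 = 91.56 from the common-amenities fund.
Finn keeps 32 − 12 = 20, so Finn's payoff is 20 + 91.56 = 111.56.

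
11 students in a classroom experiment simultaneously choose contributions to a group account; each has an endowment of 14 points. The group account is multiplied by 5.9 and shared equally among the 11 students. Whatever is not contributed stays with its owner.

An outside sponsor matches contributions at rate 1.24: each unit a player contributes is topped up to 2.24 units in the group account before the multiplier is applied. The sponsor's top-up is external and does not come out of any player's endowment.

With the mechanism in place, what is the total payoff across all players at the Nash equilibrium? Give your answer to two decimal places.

The effective private return per unit is now 5.9 × 2.24 / 11 = 1.2015 > 1, so every player's dominant strategy flips to full contribution.
So the Nash equilibrium is full contribution by all 11; the group earns 5.9 × 2.24 × 154 = 2035.26.

2035.26 points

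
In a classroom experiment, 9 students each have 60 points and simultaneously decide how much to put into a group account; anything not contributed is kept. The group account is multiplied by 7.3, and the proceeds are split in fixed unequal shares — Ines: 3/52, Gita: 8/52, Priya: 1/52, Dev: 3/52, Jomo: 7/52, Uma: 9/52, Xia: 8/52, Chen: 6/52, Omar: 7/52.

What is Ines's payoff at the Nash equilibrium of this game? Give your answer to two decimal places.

135.81 points

For player j, contributing a unit is worthwhile iff 7.3 × (j's share) ≥ 1, i.e. iff j's share is at least 0.1370.
Gita, Uma and Xia clear that bar, contributing 60 each; the remaining 6 contribute 0. Total contributed: 180.
Ines keeps 60 and receives 7.3 × 180 × 3/52 = 75.81 from the group account, for a payoff of 135.81.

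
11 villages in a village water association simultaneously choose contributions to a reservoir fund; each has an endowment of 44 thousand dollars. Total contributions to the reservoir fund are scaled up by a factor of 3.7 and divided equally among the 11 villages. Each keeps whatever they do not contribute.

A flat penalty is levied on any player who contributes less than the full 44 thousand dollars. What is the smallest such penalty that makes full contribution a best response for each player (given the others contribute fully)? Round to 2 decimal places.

29.20 thousand dollars

Given the others contribute fully, the best deviation is to contribute 0 (any partial contribution still incurs the fine and gives up units whose private return 0.3364 is below 1).
Deviating from 44 to 0 saves 44 thousand dollars but forfeits the deviator's share of the drop in the reservoir fund: 3.7/11 × 44 = 14.80.
So the deviation gain is 44 − 14.80 = 29.20, and the fine must be at least 29.20 thousand dollars to wipe it out.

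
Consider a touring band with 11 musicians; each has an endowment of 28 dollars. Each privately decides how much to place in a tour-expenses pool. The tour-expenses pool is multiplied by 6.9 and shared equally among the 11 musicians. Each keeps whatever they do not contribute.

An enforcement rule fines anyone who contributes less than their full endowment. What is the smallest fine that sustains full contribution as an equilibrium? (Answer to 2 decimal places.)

10.44 dollars

Given the others contribute fully, the best deviation is to contribute 0 (any partial contribution still incurs the fine and gives up units whose private return 0.6273 is below 1).
Deviating from 28 to 0 saves 28 dollars but forfeits the deviator's share of the drop in the tour-expenses pool: 6.9/11 × 28 = 17.56.
So the deviation gain is 28 − 17.56 = 10.44, and the fine must be at least 10.44 dollars to wipe it out.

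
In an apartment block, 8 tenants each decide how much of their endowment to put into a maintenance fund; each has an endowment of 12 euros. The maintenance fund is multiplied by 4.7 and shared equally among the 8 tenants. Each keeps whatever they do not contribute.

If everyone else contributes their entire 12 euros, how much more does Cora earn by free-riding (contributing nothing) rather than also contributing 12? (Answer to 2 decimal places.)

4.95 euros

Switching from a contribution of 12 to 0 lets Cora keep an extra 12 euros, but lowers the maintenance fund by 12, which costs Cora their own share of that drop: 4.7/8 × 12 = 7.05.
Net gain = 12 − 7.05 = 4.95. The private return per contributed unit (0.5875) is below 1, so free-riding is indeed the best response regardless of what the others do.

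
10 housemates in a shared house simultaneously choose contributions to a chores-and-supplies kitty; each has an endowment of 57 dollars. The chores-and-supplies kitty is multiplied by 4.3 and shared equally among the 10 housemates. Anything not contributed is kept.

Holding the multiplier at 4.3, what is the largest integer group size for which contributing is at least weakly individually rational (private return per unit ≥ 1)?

Private return per unit is 4.3/(group size), which is ≥ 1 whenever the group size is ≤ 4.3.
The largest such integer is 4.

4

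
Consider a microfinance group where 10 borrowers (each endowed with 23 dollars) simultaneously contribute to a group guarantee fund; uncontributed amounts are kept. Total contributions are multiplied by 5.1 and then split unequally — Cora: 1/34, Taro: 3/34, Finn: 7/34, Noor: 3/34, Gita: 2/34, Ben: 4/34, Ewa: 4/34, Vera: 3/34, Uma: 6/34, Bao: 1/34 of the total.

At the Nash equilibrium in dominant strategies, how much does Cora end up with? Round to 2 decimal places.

Each unit j contributes comes back to j as 5.1 × (j's share), so j prefers to contribute only if that share exceeds 1/5.1 = 0.1961; otherwise keeping the unit dominates.
Only Finn (7/34) clears that bar, contributing 23; the remaining 9 contribute 0. Total contributed: 23.
Cora keeps 23 and receives 5.1 × 23 × 1/34 = 3.45 from the group guarantee fund, for a payoff of 26.45.

26.45 dollars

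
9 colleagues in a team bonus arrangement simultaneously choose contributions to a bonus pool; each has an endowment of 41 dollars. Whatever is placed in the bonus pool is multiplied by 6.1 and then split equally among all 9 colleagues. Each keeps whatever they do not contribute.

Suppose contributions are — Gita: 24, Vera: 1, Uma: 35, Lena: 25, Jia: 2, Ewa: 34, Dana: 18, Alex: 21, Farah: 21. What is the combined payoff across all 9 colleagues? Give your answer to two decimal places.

Total contributed: 24 + 1 + 35 + 25 + 2 + 34 + 18 + 21 + 21 = 181; total kept: 9 × 41 − 181 = 188.
The bonus pool pays out 6.1 × 181 = 1104.10 in aggregate.
Group total = 188 + 1104.10 = 1292.10.

1292.10 dollars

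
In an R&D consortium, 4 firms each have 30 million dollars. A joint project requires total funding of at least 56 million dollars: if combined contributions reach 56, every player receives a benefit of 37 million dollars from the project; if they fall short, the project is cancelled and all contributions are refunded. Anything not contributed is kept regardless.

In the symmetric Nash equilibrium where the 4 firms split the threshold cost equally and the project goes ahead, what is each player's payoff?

53 million dollars

Equal share of the threshold: 56/4 = 14.
At this profile no one gains by cutting their contribution: any cut drops the total below 56, the project is cancelled, contributions are refunded, and the deviator ends with 30, which is less than 30 − 14 + 37 = 53. Contributing more than 14 just wastes the excess. So contributing exactly 14 is a best response.
Each player's payoff: 30 − 14 + 37 = 53.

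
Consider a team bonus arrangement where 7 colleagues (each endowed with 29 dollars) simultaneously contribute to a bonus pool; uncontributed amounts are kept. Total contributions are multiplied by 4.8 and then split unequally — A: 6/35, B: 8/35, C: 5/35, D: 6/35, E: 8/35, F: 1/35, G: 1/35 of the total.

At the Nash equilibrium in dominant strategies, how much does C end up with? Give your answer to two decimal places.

68.77 dollars

A player with share s gets back 4.8·s per unit contributed, so full contribution is dominant for anyone with s > 1/4.8 = 0.2083 and zero contribution is dominant for anyone below.
B and E are above the threshold, contributing 29 each; the remaining 5 contribute 0. Total contributed: 58.
C keeps 29 and receives 4.8 × 58 × 5/35 = 39.77 from the bonus pool, for a payoff of 68.77.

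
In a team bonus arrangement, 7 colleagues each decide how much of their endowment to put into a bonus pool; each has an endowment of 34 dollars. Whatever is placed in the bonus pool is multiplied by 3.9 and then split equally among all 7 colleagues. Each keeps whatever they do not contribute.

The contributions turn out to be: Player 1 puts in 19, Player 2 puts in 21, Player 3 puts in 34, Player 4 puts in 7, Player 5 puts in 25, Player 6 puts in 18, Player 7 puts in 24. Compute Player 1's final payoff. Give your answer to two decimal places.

97.46 dollars

Total contributed: 19 + 21 + 34 + 7 + 25 + 18 + 24 = 148.
Each receives 3.9 × 148 / 7 = 82.46 from the bonus pool.
Player 1 keeps 34 − 19 = 15, so Player 1's payoff is 15 + 82.46 = 97.46.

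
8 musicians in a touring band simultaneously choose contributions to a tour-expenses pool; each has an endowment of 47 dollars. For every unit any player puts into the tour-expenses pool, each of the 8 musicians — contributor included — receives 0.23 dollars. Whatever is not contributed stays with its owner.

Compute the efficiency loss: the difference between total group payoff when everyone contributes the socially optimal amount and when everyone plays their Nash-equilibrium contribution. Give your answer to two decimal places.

The private return per contributed unit is 0.23 < 1, so contributing 0 is dominant for every player. At the Nash equilibrium everyone keeps their 47, and the group total is 8 × 47 = 376.
Each contributed unit returns 1.840 to the group as a whole (0.23 to each of 8 players), which exceeds 1, so the social optimum is full contribution: group total = 1.840 × 376 = 691.84.
Efficiency loss = 691.84 − 376 = 315.84.

315.84 dollars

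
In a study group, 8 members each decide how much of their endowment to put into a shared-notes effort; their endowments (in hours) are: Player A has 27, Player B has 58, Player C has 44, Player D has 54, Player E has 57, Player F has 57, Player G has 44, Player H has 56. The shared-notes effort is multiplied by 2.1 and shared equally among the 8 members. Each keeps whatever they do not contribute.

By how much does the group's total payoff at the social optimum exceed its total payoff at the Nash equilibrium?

The private return per contributed unit is 2.1/8 = 0.2625 < 1 for every player regardless of endowment, so the Nash equilibrium is zero contribution and the group total is Σ E_j = 27 + 58 + 44 + 54 + 57 + 57 + 44 + 56 = 397.
Each contributed unit returns 2.100 to the group, so the social optimum is full contribution by everyone: group total = 2.100 × 397 = 833.70.
Efficiency loss = (2.100 − 1) × 397 = 436.70.

436.70 hours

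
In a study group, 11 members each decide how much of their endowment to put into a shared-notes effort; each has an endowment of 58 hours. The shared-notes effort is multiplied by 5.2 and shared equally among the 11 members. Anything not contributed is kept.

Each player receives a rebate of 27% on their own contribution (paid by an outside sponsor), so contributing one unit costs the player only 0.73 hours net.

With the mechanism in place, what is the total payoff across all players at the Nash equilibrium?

The effective private return is (5.2/11) / 0.73 = 0.6476, which is still under 1, so the mechanism doesn't change anyone's dominant strategy: zero contribution.
Everyone keeps their endowment and the group total is 11 × 58 = 638.

638.00 hours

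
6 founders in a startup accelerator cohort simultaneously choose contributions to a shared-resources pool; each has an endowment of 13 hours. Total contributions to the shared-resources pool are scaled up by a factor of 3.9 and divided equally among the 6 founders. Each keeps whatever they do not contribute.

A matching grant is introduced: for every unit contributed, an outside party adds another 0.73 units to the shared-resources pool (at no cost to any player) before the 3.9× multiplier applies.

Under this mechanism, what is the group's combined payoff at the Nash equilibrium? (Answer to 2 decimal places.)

The effective private return per unit is now 3.9 × 1.73 / 6 = 1.1245 > 1, so every player's dominant strategy flips to full contribution.
At the Nash equilibrium everyone contributes 13. Group total payoff = 3.9 × 1.73 × 78 = 526.27.

526.27 hours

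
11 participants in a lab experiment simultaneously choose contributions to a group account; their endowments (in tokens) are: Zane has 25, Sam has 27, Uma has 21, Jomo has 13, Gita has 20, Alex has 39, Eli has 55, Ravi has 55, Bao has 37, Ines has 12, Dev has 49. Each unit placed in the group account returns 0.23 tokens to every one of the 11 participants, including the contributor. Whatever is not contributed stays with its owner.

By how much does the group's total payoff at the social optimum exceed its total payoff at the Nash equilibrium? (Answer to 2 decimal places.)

The private return per contributed unit is 0.23 < 1 for everyone, so the Nash equilibrium is zero contribution and the group total is Σ E_j = 25 + 27 + 21 + 13 + 20 + 39 + 55 + 55 + 37 + 12 + 49 = 353.
Each contributed unit returns 2.530 to the group, so the social optimum is full contribution by everyone: group total = 2.530 × 353 = 893.09.
Efficiency loss = (2.530 − 1) × 353 = 540.09.

540.09 tokens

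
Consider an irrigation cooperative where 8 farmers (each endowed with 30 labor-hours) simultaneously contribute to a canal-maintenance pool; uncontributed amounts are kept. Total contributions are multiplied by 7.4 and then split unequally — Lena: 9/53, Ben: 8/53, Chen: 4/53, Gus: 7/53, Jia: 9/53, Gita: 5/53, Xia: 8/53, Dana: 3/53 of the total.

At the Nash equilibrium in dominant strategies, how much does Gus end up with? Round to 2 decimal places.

147.28 labor-hours

Each unit j contributes comes back to j as 7.4 × (j's share), so j prefers to contribute only if that share exceeds 1/7.4 = 0.1351; otherwise keeping the unit dominates.
The shares above 0.1351 belong to Lena, Ben, Jia and Xia, contributing 30 each; the remaining 4 contribute 0. Total contributed: 120.
Gus keeps 30 and receives 7.4 × 120 × 7/53 = 117.28 from the canal-maintenance pool, for a payoff of 147.28.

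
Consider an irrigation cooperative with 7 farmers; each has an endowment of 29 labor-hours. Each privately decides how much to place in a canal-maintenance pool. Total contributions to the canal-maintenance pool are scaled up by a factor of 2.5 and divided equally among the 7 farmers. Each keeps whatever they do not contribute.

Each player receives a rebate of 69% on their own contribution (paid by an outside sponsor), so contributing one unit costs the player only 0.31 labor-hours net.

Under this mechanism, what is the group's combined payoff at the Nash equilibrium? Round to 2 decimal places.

Under the mechanism each unit contributed yields (2.5/7) / 0.31 = 1.1521 back to its contributor per unit of net cost, which exceeds 1, making full contribution the dominant choice for everyone.
At the Nash equilibrium everyone contributes 29. Group total payoff = 7 × (29 × 0.69 + 2.5 × 29) = 647.57.

647.57 labor-hours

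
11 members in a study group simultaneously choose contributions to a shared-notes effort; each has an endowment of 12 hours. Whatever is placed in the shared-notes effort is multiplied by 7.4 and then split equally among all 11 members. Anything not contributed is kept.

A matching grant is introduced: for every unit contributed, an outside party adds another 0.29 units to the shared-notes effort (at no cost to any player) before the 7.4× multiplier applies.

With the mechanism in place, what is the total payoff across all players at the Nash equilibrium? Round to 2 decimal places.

The effective private return is 7.4 × 1.29 / 11 = 0.8678, which is still under 1, so the mechanism doesn't change anyone's dominant strategy: zero contribution.
Everyone keeps their endowment and the group total is 11 × 12 = 132.

132.00 hours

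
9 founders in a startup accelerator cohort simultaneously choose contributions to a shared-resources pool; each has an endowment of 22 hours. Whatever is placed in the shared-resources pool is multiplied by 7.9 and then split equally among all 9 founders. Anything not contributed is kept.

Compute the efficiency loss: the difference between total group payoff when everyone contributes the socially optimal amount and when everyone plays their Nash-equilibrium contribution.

1366.20 hours

Each contributed unit returns 7.9/9 = 0.8778 to its contributor — below 1 — so contributing 0 is dominant for every player. At the Nash equilibrium everyone keeps their 22, and the group total is 9 × 22 = 198.
Each contributed unit returns 7.900 to the group as a whole (0.8778 to each of 9 players), which exceeds 1, so the social optimum is full contribution: group total = 7.900 × 198 = 1564.20.
Efficiency loss = 1564.20 − 198 = 1366.20.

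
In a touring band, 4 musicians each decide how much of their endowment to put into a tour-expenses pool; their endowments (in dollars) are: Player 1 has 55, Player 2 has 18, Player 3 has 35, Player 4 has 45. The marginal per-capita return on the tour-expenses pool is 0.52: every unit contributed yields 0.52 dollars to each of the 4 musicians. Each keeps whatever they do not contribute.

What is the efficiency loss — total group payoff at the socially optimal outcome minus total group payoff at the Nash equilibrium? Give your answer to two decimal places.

The private return per contributed unit is 0.52 < 1 for everyone, so the Nash equilibrium is zero contribution and the group total is Σ E_j = 55 + 18 + 35 + 45 = 153.
Each contributed unit returns 2.080 to the group, so the social optimum is full contribution by everyone: group total = 2.080 × 153 = 318.24.
Efficiency loss = (2.080 − 1) × 153 = 165.24.

165.24 dollars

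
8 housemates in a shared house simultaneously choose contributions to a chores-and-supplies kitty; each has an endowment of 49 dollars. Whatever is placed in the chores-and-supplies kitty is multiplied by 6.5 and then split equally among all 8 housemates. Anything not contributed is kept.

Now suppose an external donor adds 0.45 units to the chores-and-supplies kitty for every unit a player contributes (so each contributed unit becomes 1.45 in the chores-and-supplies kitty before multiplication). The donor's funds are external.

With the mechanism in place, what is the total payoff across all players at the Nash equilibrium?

Under the mechanism each unit contributed yields 6.5 × 1.45 / 8 = 1.1781 back to its contributor per unit of net cost, which exceeds 1, making full contribution the dominant choice for everyone.
So the Nash equilibrium is full contribution by all 8; the group earns 6.5 × 1.45 × 392 = 3694.60.

3694.60 dollars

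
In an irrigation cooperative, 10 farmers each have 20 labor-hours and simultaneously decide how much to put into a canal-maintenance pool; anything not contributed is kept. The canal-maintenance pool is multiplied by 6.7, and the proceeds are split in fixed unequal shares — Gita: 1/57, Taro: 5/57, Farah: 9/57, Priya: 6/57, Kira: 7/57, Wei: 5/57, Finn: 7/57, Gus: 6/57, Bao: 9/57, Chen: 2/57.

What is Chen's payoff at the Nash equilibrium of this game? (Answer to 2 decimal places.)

29.40 labor-hours

For player j, contributing a unit is worthwhile iff 6.7 × (j's share) ≥ 1, i.e. iff j's share is at least 0.1493.
Farah and Bao are above the threshold, contributing 20 each; the remaining 8 contribute 0. Total contributed: 40.
Chen keeps 20 and receives 6.7 × 40 × 2/57 = 9.40 from the canal-maintenance pool, for a payoff of 29.40.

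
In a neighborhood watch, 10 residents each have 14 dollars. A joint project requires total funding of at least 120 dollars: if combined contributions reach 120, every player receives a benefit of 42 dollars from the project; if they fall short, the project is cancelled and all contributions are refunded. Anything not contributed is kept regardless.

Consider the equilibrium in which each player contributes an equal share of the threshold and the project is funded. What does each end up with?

44 dollars

Equal share of the threshold: 120/10 = 12.
At this profile no one gains by cutting their contribution: any cut drops the total below 120, the project is cancelled, contributions are refunded, and the deviator ends with 14, which is less than 14 − 12 + 42 = 44. Contributing more than 12 just wastes the excess. So contributing exactly 12 is a best response.
Each player's payoff: 14 − 12 + 42 = 44.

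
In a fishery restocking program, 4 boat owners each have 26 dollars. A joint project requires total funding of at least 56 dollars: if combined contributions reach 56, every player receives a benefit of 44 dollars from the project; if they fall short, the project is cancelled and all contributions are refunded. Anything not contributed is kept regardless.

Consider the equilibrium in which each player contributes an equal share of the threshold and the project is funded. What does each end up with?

Equal share of the threshold: 56/4 = 14.
At this profile no one gains by cutting their contribution: any cut drops the total below 56, the project is cancelled, contributions are refunded, and the deviator ends with 26, which is less than 26 − 14 + 44 = 56. Contributing more than 14 just wastes the excess. So contributing exactly 14 is a best response.
Each player's payoff: 26 − 14 + 44 = 56.

56 dollars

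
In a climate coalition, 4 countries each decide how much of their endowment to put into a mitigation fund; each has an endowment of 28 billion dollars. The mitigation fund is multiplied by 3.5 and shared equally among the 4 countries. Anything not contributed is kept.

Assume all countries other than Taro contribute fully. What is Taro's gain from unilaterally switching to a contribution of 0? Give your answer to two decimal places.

3.50 billion dollars

Switching from a contribution of 28 to 0 lets Taro keep an extra 28 billion dollars, but lowers the mitigation fund by 28, which costs Taro their own share of that drop: 3.5/4 × 28 = 24.50.
Net gain = 28 − 24.50 = 3.50. The private return per contributed unit (0.8750) is below 1, so free-riding is indeed the best response regardless of what the others do.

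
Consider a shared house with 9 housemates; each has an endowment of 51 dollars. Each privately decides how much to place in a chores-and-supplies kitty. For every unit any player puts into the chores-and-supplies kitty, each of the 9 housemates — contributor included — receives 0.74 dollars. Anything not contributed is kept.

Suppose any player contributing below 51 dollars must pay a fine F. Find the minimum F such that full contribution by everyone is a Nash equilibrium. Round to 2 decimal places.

Given the others contribute fully, the best deviation is to contribute 0 (any partial contribution still incurs the fine and gives up units whose private return 0.74 is below 1).
Deviating from 51 to 0 saves 51 dollars but forfeits the deviator's share of the drop in the chores-and-supplies kitty: 0.74 × 51 = 37.74.
So the deviation gain is 51 − 37.74 = 13.26, and the fine must be at least 13.26 dollars to wipe it out.

13.26 dollars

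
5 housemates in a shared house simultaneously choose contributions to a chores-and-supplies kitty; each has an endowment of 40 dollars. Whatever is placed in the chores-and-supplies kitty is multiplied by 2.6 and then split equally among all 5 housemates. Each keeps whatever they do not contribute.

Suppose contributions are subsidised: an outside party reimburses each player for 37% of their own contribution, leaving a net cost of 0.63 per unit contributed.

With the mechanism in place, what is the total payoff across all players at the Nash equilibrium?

200.00 dollars

With the mechanism, a contributed unit returns (2.6/5) / 0.63 = 0.8254 per unit of net cost — still below 1 — so contributing 0 remains dominant for every player.
Everyone keeps their endowment and the group total is 5 × 40 = 200.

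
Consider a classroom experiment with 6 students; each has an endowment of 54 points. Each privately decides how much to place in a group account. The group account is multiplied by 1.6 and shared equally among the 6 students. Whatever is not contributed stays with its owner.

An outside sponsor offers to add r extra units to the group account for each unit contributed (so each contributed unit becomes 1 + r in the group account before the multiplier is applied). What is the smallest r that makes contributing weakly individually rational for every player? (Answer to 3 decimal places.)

With matching at rate r, one contributed unit becomes (1 + r) in the group account and returns 1.6 × (1 + r) / 6 to the contributor.
Setting this equal to 1: 1 + r = 6/1.6 = 3.7500.
So the minimum matching rate is r = 3.7500 − 1 = 2.750.

2.750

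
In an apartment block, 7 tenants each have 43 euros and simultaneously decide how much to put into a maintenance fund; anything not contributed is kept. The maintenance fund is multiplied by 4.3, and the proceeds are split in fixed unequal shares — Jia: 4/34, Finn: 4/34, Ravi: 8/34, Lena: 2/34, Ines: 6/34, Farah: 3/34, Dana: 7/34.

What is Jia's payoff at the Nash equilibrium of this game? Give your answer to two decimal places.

64.75 euros

A player with share s gets back 4.3·s per unit contributed, so full contribution is dominant for anyone with s > 1/4.3 = 0.2326 and zero contribution is dominant for anyone below.
Ravi alone (share 8/34) is above the threshold, contributing 43; the remaining 6 contribute 0. Total contributed: 43.
Jia keeps 43 and receives 4.3 × 43 × 4/34 = 21.75 from the maintenance fund, for a payoff of 64.75.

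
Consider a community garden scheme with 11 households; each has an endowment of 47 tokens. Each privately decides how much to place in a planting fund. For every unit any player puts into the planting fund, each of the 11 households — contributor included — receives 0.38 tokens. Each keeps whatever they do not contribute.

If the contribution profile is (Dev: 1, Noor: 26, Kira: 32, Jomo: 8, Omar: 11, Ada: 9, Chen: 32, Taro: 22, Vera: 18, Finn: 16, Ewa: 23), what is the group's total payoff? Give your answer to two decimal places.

Total contributed: 1 + 26 + 32 + 8 + 11 + 9 + 32 + 22 + 18 + 16 + 23 = 198; total kept: 11 × 47 − 198 = 319.
The planting fund pays out 0.38 × 11 × 198 = 827.64 in aggregate.
Group total = 319 + 827.64 = 1146.64.

1146.64 tokens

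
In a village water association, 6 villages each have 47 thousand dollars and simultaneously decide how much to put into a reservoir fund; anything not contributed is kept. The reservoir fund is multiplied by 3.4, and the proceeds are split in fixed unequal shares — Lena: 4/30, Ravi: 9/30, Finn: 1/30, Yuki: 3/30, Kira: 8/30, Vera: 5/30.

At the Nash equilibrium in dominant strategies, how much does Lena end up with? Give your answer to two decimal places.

A player with share s gets back 3.4·s per unit contributed, so full contribution is dominant for anyone with s > 1/3.4 = 0.2941 and zero contribution is dominant for anyone below.
Only Ravi (9/30) clears that bar, contributing 47; the remaining 5 contribute 0. Total contributed: 47.
Lena keeps 47 and receives 3.4 × 47 × 4/30 = 21.31 from the reservoir fund, for a payoff of 68.31.

68.31 thousand dollars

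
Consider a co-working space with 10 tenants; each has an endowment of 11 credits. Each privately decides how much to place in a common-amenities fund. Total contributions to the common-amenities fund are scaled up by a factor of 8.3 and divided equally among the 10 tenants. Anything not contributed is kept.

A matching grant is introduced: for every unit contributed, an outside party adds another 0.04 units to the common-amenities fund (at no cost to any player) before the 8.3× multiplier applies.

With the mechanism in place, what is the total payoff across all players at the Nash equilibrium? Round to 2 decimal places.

The effective private return is 8.3 × 1.04 / 10 = 0.8632, which is still under 1, so the mechanism doesn't change anyone's dominant strategy: zero contribution.
Everyone keeps their endowment and the group total is 10 × 11 = 110.

110.00 credits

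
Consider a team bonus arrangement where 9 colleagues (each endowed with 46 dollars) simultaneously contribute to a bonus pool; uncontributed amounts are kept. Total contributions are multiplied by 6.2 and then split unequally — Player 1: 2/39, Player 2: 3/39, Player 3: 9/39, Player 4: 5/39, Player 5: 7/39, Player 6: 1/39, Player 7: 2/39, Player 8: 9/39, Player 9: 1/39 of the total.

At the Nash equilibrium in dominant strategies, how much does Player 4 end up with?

155.69 dollars

Player j's private return per contributed unit is 6.2 × (j's share). Contributing is weakly dominant for j when that share is at least 1/6.2 = 0.1613, and contributing 0 is dominant otherwise.
Player 3, Player 5 and Player 8 are above the threshold, contributing 46 each; the remaining 6 contribute 0. Total contributed: 138.
Player 4 keeps 46 and receives 6.2 × 138 × 5/39 = 109.69 from the bonus pool, for a payoff of 155.69.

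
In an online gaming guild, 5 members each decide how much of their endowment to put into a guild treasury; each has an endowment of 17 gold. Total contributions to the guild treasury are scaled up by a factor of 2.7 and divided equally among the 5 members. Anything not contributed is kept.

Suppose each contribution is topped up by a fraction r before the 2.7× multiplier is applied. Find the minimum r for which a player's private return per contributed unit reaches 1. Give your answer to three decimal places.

With matching at rate r, one contributed unit becomes (1 + r) in the guild treasury and returns 2.7 × (1 + r) / 5 to the contributor.
Setting this equal to 1: 1 + r = 5/2.7 = 1.8519.
So the minimum matching rate is r = 1.8519 − 1 = 0.852.

0.852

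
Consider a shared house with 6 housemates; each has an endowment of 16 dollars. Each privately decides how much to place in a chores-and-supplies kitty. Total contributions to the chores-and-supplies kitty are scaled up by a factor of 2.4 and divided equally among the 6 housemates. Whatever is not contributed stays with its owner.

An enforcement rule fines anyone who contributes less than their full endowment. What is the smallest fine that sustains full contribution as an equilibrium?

Given the others contribute fully, the best deviation is to contribute 0 (any partial contribution still incurs the fine and gives up units whose private return 0.4000 is below 1).
Deviating from 16 to 0 saves 16 dollars but forfeits the deviator's share of the drop in the chores-and-supplies kitty: 2.4/6 × 16 = 6.40.
So the deviation gain is 16 − 6.40 = 9.60, and the fine must be at least 9.60 dollars to wipe it out.

9.60 dollars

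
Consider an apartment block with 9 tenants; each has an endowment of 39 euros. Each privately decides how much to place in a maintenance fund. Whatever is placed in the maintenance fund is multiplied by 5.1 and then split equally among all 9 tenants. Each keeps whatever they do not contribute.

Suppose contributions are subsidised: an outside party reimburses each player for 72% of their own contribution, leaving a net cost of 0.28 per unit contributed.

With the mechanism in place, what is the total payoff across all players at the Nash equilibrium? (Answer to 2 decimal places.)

Under the mechanism each unit contributed yields (5.1/9) / 0.28 = 2.0238 back to its contributor per unit of net cost, which exceeds 1, making full contribution the dominant choice for everyone.
At the Nash equilibrium everyone contributes 39. Group total payoff = 9 × (39 × 0.72 + 5.1 × 39) = 2042.82.

2042.82 euros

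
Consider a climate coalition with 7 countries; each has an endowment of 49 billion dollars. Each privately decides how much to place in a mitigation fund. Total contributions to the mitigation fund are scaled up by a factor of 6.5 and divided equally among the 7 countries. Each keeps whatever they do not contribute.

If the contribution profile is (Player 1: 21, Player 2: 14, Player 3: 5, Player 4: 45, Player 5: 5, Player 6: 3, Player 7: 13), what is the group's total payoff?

Total contributed: 21 + 14 + 5 + 45 + 5 + 3 + 13 = 106; total kept: 7 × 49 − 106 = 237.
The mitigation fund pays out 6.5 × 106 = 689.00 in aggregate.
Group total = 237 + 689.00 = 926.00.

926.00 billion dollars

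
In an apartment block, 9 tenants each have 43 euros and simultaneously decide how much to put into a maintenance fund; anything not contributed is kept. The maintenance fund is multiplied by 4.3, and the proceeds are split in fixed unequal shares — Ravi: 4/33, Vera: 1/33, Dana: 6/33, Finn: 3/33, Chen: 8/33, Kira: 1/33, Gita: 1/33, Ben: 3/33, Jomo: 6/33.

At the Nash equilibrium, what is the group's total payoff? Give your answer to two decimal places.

528.90 euros

Player j's private return per contributed unit is 4.3 × (j's share). Contributing is weakly dominant for j when that share is at least 1/4.3 = 0.2326, and contributing 0 is dominant otherwise.
Only Chen (8/33) clears that bar, contributing 43; the remaining 8 contribute 0. Total contributed: 43.
The maintenance fund pays out 4.3 × 43 = 184.90 in total (split across the unequal shares, but the aggregate is all that matters for the group sum).
The 8 free-riders keep 43 each, adding 344. Group total = 344 + 184.90 = 528.90.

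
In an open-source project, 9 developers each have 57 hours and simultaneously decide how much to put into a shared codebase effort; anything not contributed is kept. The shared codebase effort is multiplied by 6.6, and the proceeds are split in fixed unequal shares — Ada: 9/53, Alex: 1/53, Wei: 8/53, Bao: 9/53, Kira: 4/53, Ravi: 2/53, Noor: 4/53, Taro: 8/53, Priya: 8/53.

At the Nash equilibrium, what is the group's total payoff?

Player j's private return per contributed unit is 6.6 × (j's share). Contributing is weakly dominant for j when that share is at least 1/6.6 = 0.1515, and contributing 0 is dominant otherwise.
Ada and Bao clear that bar, contributing 57 each; the remaining 7 contribute 0. Total contributed: 114.
The shared codebase effort pays out 6.6 × 114 = 752.40 in total (split across the unequal shares, but the aggregate is all that matters for the group sum).
The 7 free-riders keep 57 each, adding 399. Group total = 399 + 752.40 = 1151.40.

1151.40 hours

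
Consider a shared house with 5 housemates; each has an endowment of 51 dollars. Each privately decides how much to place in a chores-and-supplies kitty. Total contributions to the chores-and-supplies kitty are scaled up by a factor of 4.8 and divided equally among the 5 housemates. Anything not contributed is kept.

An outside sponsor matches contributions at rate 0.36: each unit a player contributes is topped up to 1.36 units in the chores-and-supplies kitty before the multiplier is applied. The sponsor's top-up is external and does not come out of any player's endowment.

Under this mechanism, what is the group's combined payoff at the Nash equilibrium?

1664.64 dollars

With the mechanism, a contributed unit returns 4.8 × 1.36 / 5 = 1.3056 per unit of net cost to the contributor — now above 1 — so contributing fully is weakly dominant for every player.
So the Nash equilibrium is full contribution by all 5; the group earns 4.8 × 1.36 × 255 = 1664.64.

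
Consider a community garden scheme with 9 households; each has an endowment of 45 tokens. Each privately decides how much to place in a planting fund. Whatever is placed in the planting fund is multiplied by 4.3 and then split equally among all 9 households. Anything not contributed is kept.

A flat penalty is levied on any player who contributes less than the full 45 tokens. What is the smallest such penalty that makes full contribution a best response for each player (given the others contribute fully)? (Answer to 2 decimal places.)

Given the others contribute fully, the best deviation is to contribute 0 (any partial contribution still incurs the fine and gives up units whose private return 0.4778 is below 1).
Deviating from 45 to 0 saves 45 tokens but forfeits the deviator's share of the drop in the planting fund: 4.3/9 × 45 = 21.50.
So the deviation gain is 45 − 21.50 = 23.50, and the fine must be at least 23.50 tokens to wipe it out.

23.50 tokens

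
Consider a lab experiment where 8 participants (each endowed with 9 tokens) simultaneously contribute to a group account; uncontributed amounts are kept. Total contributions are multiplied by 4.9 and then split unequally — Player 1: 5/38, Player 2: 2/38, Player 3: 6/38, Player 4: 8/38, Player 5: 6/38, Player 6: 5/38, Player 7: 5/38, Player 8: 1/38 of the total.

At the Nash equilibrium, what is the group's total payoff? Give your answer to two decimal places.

107.10 tokens

For player j, contributing a unit is worthwhile iff 4.9 × (j's share) ≥ 1, i.e. iff j's share is at least 0.2041.
The only share above 0.2041 is Player 4's 8/38, contributing 9; the remaining 7 contribute 0. Total contributed: 9.
The group account pays out 4.9 × 9 = 44.10 in total (split across the unequal shares, but the aggregate is all that matters for the group sum).
The 7 free-riders keep 9 each, adding 63. Group total = 63 + 44.10 = 107.10.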